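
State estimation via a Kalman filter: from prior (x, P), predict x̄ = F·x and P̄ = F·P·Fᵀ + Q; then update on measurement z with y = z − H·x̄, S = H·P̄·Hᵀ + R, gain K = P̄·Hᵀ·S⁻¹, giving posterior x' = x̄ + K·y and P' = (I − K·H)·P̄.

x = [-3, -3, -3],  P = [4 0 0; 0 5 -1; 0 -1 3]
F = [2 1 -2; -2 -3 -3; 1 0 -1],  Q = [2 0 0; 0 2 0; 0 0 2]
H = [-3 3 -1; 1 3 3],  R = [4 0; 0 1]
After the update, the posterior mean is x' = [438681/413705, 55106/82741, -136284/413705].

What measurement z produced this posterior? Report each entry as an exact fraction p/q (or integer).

z = [-1, 2]

x̄ = F·x = [-3, 24, 0]
P̄ = F·P·Fᵀ + Q = [39 -16 15; -16 72 -2; 15 -2 9]
S = H·P̄·Hᵀ + R = [1402 438; 438 727]
K = P̄·Hᵀ·S⁻¹ = [-73314/413705 64656/413705; 10841/82741 15548/82741; -29694/413705 38376/413705]
x' − x̄ = [1679796/413705, -1930678/82741, -136284/413705] = K·y
y = (KᵀK)⁻¹·Kᵀ·(x' − x̄) = [-82, -67]
z = y + H·x̄ = [-82, -67] + [81, 69] = [-1, 2]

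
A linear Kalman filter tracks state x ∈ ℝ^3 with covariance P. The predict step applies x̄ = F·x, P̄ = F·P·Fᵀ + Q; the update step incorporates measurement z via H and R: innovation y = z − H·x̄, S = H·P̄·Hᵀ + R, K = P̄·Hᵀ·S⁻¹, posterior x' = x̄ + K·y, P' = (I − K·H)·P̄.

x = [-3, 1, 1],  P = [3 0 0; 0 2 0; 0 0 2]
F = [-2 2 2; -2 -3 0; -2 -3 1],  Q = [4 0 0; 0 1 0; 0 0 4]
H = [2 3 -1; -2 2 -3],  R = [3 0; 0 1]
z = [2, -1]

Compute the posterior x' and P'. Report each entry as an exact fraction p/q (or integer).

x' = [8244/3385, -11603/6770, -1633/677]
P' = [6536/677 -36946/3385 -46144/3385; -36946/3385 87321/6770 53593/3385; -46144/3385 53593/3385 66586/3385]

x̄ = F·x = [10, 3, 4]
P̄ = F·P·Fᵀ + Q = [32 0 4; 0 31 30; 4 30 36]
y = z − H·x̄ = [-23, 25]
S = H·P̄·Hᵀ + R = [250 -180; -180 265]
K = P̄·Hᵀ·S⁻¹ = [222/3385 -164/677; 2331/6770 434/3385; 127/677 -284/3385]
x' = x̄ + K·y = [8244/3385, -11603/6770, -1633/677]
P' = (I − K·H)·P̄ = [6536/677 -36946/3385 -46144/3385; -36946/3385 87321/6770 53593/3385; -46144/3385 53593/3385 66586/3385]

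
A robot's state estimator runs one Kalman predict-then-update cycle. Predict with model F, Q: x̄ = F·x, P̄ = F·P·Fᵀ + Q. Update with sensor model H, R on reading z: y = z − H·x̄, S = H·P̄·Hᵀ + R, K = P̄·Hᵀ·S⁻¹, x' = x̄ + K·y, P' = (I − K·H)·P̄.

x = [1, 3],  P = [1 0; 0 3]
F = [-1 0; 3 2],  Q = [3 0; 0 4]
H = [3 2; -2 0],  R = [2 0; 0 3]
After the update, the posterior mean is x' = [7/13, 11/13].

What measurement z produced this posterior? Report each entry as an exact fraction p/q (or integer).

x̄ = F·x = [-1, 9]
P̄ = F·P·Fᵀ + Q = [4 -3; -3 25]
S = H·P̄·Hᵀ + R = [102 -12; -12 19]
K = P̄·Hᵀ·S⁻¹ = [3/299 -124/299; 37/78 8/13]
x' − x̄ = [20/13, -106/13] = K·y
y = (KᵀK)⁻¹·Kᵀ·(x' − x̄) = [-12, -4]
z = y + H·x̄ = [-12, -4] + [15, 2] = [3, -2]

z = [3, -2]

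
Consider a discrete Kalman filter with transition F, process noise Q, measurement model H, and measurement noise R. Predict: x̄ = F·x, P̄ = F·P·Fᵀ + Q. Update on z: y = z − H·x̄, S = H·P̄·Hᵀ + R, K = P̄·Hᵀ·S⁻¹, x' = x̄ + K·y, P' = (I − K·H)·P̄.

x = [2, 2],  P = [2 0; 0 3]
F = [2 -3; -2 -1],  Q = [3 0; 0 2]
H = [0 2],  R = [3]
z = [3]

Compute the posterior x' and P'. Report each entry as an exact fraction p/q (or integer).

x̄ = F·x = [-2, -6]
P̄ = F·P·Fᵀ + Q = [38 1; 1 13]
y = z − H·x̄ = [15]
S = H·P̄·Hᵀ + R = [55]
K = P̄·Hᵀ·S⁻¹ = [2/55; 26/55]
x' = x̄ + K·y = [-16/11, 12/11]
P' = (I − K·H)·P̄ = [2086/55 3/55; 3/55 39/55]

x' = [-16/11, 12/11]
P' = [2086/55 3/55; 3/55 39/55]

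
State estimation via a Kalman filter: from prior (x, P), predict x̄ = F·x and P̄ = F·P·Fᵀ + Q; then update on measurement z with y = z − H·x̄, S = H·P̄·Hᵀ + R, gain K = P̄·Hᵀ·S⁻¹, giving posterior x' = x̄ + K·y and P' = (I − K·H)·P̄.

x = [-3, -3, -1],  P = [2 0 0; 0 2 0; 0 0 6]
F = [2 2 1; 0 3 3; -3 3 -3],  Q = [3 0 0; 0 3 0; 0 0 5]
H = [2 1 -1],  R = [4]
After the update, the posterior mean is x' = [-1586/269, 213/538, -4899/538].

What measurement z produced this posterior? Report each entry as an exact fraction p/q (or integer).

z = [-2]

x̄ = F·x = [-13, -12, 3]
P̄ = F·P·Fᵀ + Q = [25 30 -18; 30 75 -36; -18 -36 95]
S = H·P̄·Hᵀ + R = [538]
K = P̄·Hᵀ·S⁻¹ = [49/269; 171/538; -167/538]
x' − x̄ = [1911/269, 6669/538, -6513/538] = K·y
y = (KᵀK)⁻¹·Kᵀ·(x' − x̄) = [39]
z = y + H·x̄ = [39] + [-41] = [-2]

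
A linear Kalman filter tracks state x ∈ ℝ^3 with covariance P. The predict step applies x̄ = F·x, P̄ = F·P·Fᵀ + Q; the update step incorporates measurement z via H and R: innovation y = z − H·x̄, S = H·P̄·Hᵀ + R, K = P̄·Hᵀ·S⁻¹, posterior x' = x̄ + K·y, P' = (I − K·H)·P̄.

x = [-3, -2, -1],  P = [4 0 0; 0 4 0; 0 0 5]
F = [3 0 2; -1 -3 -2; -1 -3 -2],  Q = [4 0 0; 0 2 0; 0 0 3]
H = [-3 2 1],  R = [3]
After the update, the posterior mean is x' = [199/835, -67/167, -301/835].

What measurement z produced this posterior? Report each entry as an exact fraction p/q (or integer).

x̄ = F·x = [-11, 11, 11]
P̄ = F·P·Fᵀ + Q = [60 -32 -32; -32 62 60; -32 60 63]
S = H·P̄·Hᵀ + R = [1670]
K = P̄·Hᵀ·S⁻¹ = [-138/835; 28/167; 279/1670]
x' − x̄ = [9384/835, -1904/167, -9486/835] = K·y
y = (KᵀK)⁻¹·Kᵀ·(x' − x̄) = [-68]
z = y + H·x̄ = [-68] + [66] = [-2]

z = [-2]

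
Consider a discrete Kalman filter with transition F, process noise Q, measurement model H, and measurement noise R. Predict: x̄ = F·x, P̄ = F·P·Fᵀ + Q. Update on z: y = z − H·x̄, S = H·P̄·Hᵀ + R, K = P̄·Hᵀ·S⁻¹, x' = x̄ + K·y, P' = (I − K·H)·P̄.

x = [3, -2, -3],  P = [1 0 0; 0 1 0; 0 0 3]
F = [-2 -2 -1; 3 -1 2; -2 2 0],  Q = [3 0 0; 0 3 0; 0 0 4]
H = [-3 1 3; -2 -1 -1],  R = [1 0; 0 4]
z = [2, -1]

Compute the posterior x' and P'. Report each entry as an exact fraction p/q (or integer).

x̄ = F·x = [1, 5, -10]
P̄ = F·P·Fᵀ + Q = [14 -10 0; -10 25 -8; 0 -8 12]
y = z − H·x̄ = [30, -4]
S = H·P̄·Hᵀ + R = [272 45; 45 41]
K = P̄·Hᵀ·S⁻¹ = [-1322/9127 -2556/9127; 1136/9127 -579/9127; 1328/9127 -2348/9127]
x' = x̄ + K·y = [-20309/9127, 82031/9127, -42038/9127]
P' = (I − K·H)·P̄ = [13026/9127 -42620/9127 26792/9127; -42620/9127 194696/9127 -107140/9127; 26792/9127 -107140/9127 62948/9127]

x' = [-20309/9127, 82031/9127, -42038/9127]
P' = [13026/9127 -42620/9127 26792/9127; -42620/9127 194696/9127 -107140/9127; 26792/9127 -107140/9127 62948/9127]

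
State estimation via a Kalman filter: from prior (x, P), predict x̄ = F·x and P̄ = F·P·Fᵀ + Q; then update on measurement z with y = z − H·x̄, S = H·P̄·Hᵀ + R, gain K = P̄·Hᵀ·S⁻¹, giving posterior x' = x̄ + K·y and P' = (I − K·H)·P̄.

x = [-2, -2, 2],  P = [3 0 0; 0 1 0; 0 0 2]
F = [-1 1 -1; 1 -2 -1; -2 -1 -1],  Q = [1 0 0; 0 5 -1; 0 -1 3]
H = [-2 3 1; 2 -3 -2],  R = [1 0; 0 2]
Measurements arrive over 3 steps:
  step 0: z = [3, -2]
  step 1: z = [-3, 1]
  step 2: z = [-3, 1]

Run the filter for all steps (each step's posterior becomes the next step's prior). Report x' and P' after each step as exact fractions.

step 0: x̄ = F·x = [-2, 0, 4]
step 0: P̄ = F·P·Fᵀ + Q = [7 -3 7; -3 14 -3; 7 -3 18]
step 0: y = z − H·x̄ = [-5, 10]
step 0: S = H·P̄·Hᵀ + R = [163 -157; -157 172]
step 0: K = P̄·Hᵀ·S⁻¹ = [-1339/3387 -1045/3387; 382/1129 73/1129; -967/1129 -968/1129]
step 0: x' = x̄ + K·y = [-10529/3387, -1180/1129, -329/1129]
step 0: P' = (I − K·H)·P̄ = [11690/3387 2068/1129 1143/1129; 2068/1129 1682/1129 -528/1129; 1143/1129 -528/1129 2903/1129]
step 1: x̄ = F·x = [7976/3387, -2462/3387, 25585/3387]
step 1: P̄ = F·P·Fᵀ + Q = [26450/3387 3955/3387 31126/3387; 3955/3387 19508/3387 9323/3387; 31126/3387 9323/3387 106040/3387]
step 1: y = z − H·x̄ = [-4136/1129, 31219/3387]
step 1: S = H·P̄·Hᵀ + R = [91591/1129 -114381/1129; -114381/1129 527714/3387]
step 1: K = P̄·Hᵀ·S⁻¹ = [-3693411/8046779 -2725144/8046779; 2321674/8046779 453553/8046779; -6832779/8046779 -7154090/8046779]
step 1: x' = x̄ + K·y = [7361288/8046779, -10173909/8046779, 19874351/8046779]
step 1: P' = (I − K·H)·P̄ = [34963069/8046779 19029676/8046779 9143699/8046779; 19029676/8046779 14536602/8046779 -3228780/8046779; 9143699/8046779 -3228780/8046779 21140959/8046779]
step 2: x̄ = F·x = [-37409548/8046779, 7834755/8046779, -24423018/8046779]
step 2: P̄ = F·P·Fᵀ + Q = [65373015/8046779 10964934/8046779 84931916/8046779; 10964934/8046779 47163109/8046779 28787633/8046779; 84931916/8046779 28787633/8046779 305906114/8046779]
step 2: y = z − H·x̄ = [-98040680/8046779, 57524104/8046779]
step 2: S = H·P̄·Hᵀ + R = [701331860/8046779 -915690262/8046779; -915690262/8046779 1460095115/8046779]
step 2: K = P̄·Hᵀ·S⁻¹ = [-439123243/960646111 -322773154/960646111; 1126751495/3842584444 120231973/1921292222; -19764031025/23055506664 -10368576341/11527753332]
step 2: x' = x̄ + K·y = [-1423256676/960646111, -2066954431/960646111, 940893345/960646111]
step 2: P' = (I − K·H)·P̄ = [4210806227/960646111 2299273220/960646111 1084669551/960646111; 2299273220/960646111 3521436107/1921292222 -1607679387/3842584444; 1084669551/960646111 -1607679387/3842584444 61238336389/23055506664]

step 0: x' = [-10529/3387, -1180/1129, -329/1129], P' = [11690/3387 2068/1129 1143/1129; 2068/1129 1682/1129 -528/1129; 1143/1129 -528/1129 2903/1129]
step 1: x' = [7361288/8046779, -10173909/8046779, 19874351/8046779], P' = [34963069/8046779 19029676/8046779 9143699/8046779; 19029676/8046779 14536602/8046779 -3228780/8046779; 9143699/8046779 -3228780/8046779 21140959/8046779]
step 2: x' = [-1423256676/960646111, -2066954431/960646111, 940893345/960646111], P' = [4210806227/960646111 2299273220/960646111 1084669551/960646111; 2299273220/960646111 3521436107/1921292222 -1607679387/3842584444; 1084669551/960646111 -1607679387/3842584444 61238336389/23055506664]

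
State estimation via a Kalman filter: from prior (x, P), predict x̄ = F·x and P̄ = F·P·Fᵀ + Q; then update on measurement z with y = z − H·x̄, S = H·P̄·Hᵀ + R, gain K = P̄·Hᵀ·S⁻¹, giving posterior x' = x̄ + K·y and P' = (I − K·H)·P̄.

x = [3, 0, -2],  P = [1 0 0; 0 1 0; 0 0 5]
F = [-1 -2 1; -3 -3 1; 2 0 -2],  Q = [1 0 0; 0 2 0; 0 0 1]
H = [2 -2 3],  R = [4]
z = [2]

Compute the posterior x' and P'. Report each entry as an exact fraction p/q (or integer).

x' = [45/103, -599/309, -230/309]
P' = [545/103 462/103 -74/103; 462/103 2825/309 866/309; -74/103 866/309 836/309]

x̄ = F·x = [-5, -11, 10]
P̄ = F·P·Fᵀ + Q = [11 14 -12; 14 25 -16; -12 -16 25]
y = z − H·x̄ = [-40]
S = H·P̄·Hᵀ + R = [309]
K = P̄·Hᵀ·S⁻¹ = [-14/103; -70/309; 83/309]
x' = x̄ + K·y = [45/103, -599/309, -230/309]
P' = (I − K·H)·P̄ = [545/103 462/103 -74/103; 462/103 2825/309 866/309; -74/103 866/309 836/309]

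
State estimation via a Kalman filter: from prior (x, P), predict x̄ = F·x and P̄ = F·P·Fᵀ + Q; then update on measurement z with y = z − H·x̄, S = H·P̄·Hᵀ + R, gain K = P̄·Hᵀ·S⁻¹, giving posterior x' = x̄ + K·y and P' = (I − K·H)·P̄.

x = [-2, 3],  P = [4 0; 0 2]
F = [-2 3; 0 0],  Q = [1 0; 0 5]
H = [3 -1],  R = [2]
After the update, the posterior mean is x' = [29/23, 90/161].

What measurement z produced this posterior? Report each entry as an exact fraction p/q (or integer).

x̄ = F·x = [13, 0]
P̄ = F·P·Fᵀ + Q = [35 0; 0 5]
S = H·P̄·Hᵀ + R = [322]
K = P̄·Hᵀ·S⁻¹ = [15/46; -5/322]
x' − x̄ = [-270/23, 90/161] = K·y
y = (KᵀK)⁻¹·Kᵀ·(x' − x̄) = [-36]
z = y + H·x̄ = [-36] + [39] = [3]

z = [3]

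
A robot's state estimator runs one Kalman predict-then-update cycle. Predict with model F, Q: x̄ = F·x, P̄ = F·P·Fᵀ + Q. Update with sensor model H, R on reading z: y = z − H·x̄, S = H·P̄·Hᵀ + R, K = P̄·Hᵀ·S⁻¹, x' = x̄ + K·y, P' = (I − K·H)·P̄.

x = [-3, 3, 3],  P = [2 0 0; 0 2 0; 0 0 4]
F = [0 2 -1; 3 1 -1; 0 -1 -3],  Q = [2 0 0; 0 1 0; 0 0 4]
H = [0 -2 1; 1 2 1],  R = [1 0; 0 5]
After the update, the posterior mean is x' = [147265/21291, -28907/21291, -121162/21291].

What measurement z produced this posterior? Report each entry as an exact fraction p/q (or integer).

z = [-3, -1]

x̄ = F·x = [3, -9, -12]
P̄ = F·P·Fᵀ + Q = [14 8 8; 8 25 10; 8 10 42]
S = H·P̄·Hᵀ + R = [103 -66; -66 249]
K = P̄·Hᵀ·S⁻¹ = [172/7097 3386/21291; -1824/7097 4364/21291; 3366/7097 8662/21291]
x' − x̄ = [83392/21291, 162712/21291, 134330/21291] = K·y
y = (KᵀK)⁻¹·Kᵀ·(x' − x̄) = [-9, 26]
z = y + H·x̄ = [-9, 26] + [6, -27] = [-3, -1]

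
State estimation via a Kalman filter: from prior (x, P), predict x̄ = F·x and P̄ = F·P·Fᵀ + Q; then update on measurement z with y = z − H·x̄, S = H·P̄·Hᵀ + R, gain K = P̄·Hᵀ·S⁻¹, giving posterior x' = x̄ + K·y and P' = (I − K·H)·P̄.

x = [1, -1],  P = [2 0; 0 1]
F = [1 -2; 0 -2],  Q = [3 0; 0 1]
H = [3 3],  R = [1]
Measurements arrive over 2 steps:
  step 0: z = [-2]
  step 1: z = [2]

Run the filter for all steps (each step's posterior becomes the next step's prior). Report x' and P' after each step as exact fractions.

step 0: x' = [-66/199, -61/199], P' = [270/199 -257/199; -257/199 266/199]
step 1: x' = [9440/66601, 35006/66601], P' = [59362/66601 -54825/66601; -54825/66601 57666/66601]

step 0: x̄ = F·x = [3, 2]
step 0: P̄ = F·P·Fᵀ + Q = [9 4; 4 5]
step 0: y = z − H·x̄ = [-17]
step 0: S = H·P̄·Hᵀ + R = [199]
step 0: K = P̄·Hᵀ·S⁻¹ = [39/199; 27/199]
step 0: x' = x̄ + K·y = [-66/199, -61/199]
step 0: P' = (I − K·H)·P̄ = [270/199 -257/199; -257/199 266/199]
step 1: x̄ = F·x = [56/199, 122/199]
step 1: P̄ = F·P·Fᵀ + Q = [2959/199 1578/199; 1578/199 1263/199]
step 1: y = z − H·x̄ = [-136/199]
step 1: S = H·P̄·Hᵀ + R = [66601/199]
step 1: K = P̄·Hᵀ·S⁻¹ = [13611/66601; 8523/66601]
step 1: x' = x̄ + K·y = [9440/66601, 35006/66601]
step 1: P' = (I − K·H)·P̄ = [59362/66601 -54825/66601; -54825/66601 57666/66601]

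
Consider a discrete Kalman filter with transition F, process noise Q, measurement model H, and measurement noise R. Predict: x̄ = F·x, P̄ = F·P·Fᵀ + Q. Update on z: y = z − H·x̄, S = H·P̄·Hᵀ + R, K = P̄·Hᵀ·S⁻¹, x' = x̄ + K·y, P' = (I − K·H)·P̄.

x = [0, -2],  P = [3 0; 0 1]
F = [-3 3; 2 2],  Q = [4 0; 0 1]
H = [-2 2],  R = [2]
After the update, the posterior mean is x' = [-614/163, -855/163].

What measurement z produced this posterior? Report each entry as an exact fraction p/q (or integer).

x̄ = F·x = [-6, -4]
P̄ = F·P·Fᵀ + Q = [40 -12; -12 17]
S = H·P̄·Hᵀ + R = [326]
K = P̄·Hᵀ·S⁻¹ = [-52/163; 29/163]
x' − x̄ = [364/163, -203/163] = K·y
y = (KᵀK)⁻¹·Kᵀ·(x' − x̄) = [-7]
z = y + H·x̄ = [-7] + [4] = [-3]

z = [-3]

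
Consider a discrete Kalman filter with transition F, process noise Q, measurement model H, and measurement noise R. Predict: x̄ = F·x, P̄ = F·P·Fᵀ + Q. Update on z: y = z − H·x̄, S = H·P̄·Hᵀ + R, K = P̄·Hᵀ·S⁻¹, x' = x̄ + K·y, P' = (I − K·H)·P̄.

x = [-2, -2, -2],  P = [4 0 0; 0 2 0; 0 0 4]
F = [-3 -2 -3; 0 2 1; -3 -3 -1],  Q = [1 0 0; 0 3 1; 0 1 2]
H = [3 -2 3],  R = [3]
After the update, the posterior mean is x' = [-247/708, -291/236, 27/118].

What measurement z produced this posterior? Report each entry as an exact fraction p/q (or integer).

x̄ = F·x = [16, -6, 14]
P̄ = F·P·Fᵀ + Q = [81 -20 60; -20 15 -15; 60 -15 60]
S = H·P̄·Hᵀ + R = [2832]
K = P̄·Hᵀ·S⁻¹ = [463/2832; -45/944; 65/472]
x' − x̄ = [-11575/708, 1125/236, -1625/118] = K·y
y = (KᵀK)⁻¹·Kᵀ·(x' − x̄) = [-100]
z = y + H·x̄ = [-100] + [102] = [2]

z = [2]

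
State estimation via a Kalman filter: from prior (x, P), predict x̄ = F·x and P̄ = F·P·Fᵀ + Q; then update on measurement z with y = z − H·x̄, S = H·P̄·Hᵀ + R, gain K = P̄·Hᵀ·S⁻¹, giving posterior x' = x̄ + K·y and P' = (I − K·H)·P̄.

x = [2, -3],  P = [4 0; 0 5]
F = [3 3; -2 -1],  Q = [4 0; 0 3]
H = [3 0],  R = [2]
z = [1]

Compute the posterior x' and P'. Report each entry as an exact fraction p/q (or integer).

x̄ = F·x = [-3, -1]
P̄ = F·P·Fᵀ + Q = [85 -39; -39 24]
y = z − H·x̄ = [10]
S = H·P̄·Hᵀ + R = [767]
K = P̄·Hᵀ·S⁻¹ = [255/767; -9/59]
x' = x̄ + K·y = [249/767, -149/59]
P' = (I − K·H)·P̄ = [170/767 -6/59; -6/59 363/59]

x' = [249/767, -149/59]
P' = [170/767 -6/59; -6/59 363/59]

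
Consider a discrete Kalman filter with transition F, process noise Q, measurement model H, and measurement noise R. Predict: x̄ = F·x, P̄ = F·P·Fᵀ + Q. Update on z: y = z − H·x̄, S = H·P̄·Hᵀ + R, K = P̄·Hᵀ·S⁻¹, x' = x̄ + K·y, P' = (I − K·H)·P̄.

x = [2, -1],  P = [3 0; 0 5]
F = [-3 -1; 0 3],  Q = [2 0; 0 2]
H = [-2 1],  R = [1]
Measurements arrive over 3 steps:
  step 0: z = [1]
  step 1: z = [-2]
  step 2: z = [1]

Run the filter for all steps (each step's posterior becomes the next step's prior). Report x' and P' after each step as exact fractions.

step 0: x' = [-361/122, -597/122], P' = [1407/244 2731/244; 2731/244 5539/244]
step 1: x' = [15526/13173, 117248/355671], P' = [3903/4391 19294/13173; 19294/13173 1174607/355671]
step 2: x' = [-108742315/75914984, -138823865/75914984], P' = [67479945/75914984 111033899/75914984; 111033899/75914984 249775129/75914984]

step 0: x̄ = F·x = [-5, -3]
step 0: P̄ = F·P·Fᵀ + Q = [34 -15; -15 47]
step 0: y = z − H·x̄ = [-6]
step 0: S = H·P̄·Hᵀ + R = [244]
step 0: K = P̄·Hᵀ·S⁻¹ = [-83/244; 77/244]
step 0: x' = x̄ + K·y = [-361/122, -597/122]
step 0: P' = (I − K·H)·P̄ = [1407/244 2731/244; 2731/244 5539/244]
step 1: x̄ = F·x = [840/61, -1791/122]
step 1: P̄ = F·P·Fᵀ + Q = [8769/61 -10299/61; -10299/61 50339/244]
step 1: y = z − H·x̄ = [4907/122]
step 1: S = H·P̄·Hᵀ + R = [355671/244]
step 1: K = P̄·Hᵀ·S⁻¹ = [-4124/13173; 132731/355671]
step 1: x' = x̄ + K·y = [15526/13173, 117248/355671]
step 1: P' = (I − K·H)·P̄ = [3903/4391 19294/13173; 19294/13173 1174607/355671]
step 2: x̄ = F·x = [-1374854/355671, 117248/118557]
step 2: P̄ = F·P·Fᵀ + Q = [7856864/355671 -2737421/118557; -2737421/118557 1253645/39519]
step 2: y = z − H·x̄ = [-2745781/355671]
step 2: S = H·P̄·Hᵀ + R = [75914984/355671]
step 2: K = P̄·Hᵀ·S⁻¹ = [-23925991/75914984; 27707331/75914984]
step 2: x' = x̄ + K·y = [-108742315/75914984, -138823865/75914984]
step 2: P' = (I − K·H)·P̄ = [67479945/75914984 111033899/75914984; 111033899/75914984 249775129/75914984]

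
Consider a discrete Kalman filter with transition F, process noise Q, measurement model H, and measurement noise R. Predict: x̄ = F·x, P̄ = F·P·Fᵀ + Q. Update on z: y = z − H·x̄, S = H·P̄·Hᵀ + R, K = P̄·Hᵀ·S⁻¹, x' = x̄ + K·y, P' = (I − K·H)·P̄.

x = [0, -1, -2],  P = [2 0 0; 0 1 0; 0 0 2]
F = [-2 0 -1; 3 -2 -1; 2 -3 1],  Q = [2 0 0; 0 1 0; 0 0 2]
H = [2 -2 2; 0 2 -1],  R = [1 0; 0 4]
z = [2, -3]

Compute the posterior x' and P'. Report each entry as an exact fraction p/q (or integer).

x̄ = F·x = [2, 4, 1]
P̄ = F·P·Fᵀ + Q = [12 -10 -10; -10 25 16; -10 16 21]
y = z − H·x̄ = [4, -10]
S = H·P̄·Hᵀ + R = [105 -66; -66 61]
K = P̄·Hᵀ·S⁻¹ = [268/683 178/683; -74/2049 354/683; 116/2049 165/683]
x' = x̄ + K·y = [658/683, -2720/2049, -2437/2049]
P' = (I − K·H)·P̄ = [3544/683 -2698/683 -6108/683; -2698/683 12305/2049 20362/2049; -6108/683 20362/2049 38744/2049]

x' = [658/683, -2720/2049, -2437/2049]
P' = [3544/683 -2698/683 -6108/683; -2698/683 12305/2049 20362/2049; -6108/683 20362/2049 38744/2049]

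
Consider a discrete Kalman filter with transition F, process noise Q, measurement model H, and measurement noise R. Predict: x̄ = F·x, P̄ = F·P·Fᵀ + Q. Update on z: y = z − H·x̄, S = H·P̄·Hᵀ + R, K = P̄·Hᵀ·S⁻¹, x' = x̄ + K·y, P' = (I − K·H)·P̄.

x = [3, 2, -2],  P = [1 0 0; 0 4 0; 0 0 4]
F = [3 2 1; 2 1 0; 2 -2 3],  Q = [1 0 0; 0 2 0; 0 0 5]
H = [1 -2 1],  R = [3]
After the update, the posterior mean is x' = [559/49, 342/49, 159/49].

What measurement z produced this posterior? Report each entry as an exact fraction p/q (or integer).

z = [1]

x̄ = F·x = [11, 8, -4]
P̄ = F·P·Fᵀ + Q = [30 14 2; 14 10 -4; 2 -4 61]
S = H·P̄·Hᵀ + R = [98]
K = P̄·Hᵀ·S⁻¹ = [2/49; -5/49; 71/98]
x' − x̄ = [20/49, -50/49, 355/49] = K·y
y = (KᵀK)⁻¹·Kᵀ·(x' − x̄) = [10]
z = y + H·x̄ = [10] + [-9] = [1]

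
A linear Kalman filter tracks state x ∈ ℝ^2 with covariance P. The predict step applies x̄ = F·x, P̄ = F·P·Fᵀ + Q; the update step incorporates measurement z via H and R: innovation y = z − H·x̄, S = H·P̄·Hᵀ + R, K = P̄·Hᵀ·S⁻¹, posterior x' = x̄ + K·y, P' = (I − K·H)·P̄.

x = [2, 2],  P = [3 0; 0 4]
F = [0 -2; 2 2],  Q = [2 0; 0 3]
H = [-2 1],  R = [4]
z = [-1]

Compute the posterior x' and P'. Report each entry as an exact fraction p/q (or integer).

x̄ = F·x = [-4, 8]
P̄ = F·P·Fᵀ + Q = [18 -16; -16 31]
y = z − H·x̄ = [-17]
S = H·P̄·Hᵀ + R = [171]
K = P̄·Hᵀ·S⁻¹ = [-52/171; 7/19]
x' = x̄ + K·y = [200/171, 33/19]
P' = (I − K·H)·P̄ = [374/171 60/19; 60/19 148/19]

x' = [200/171, 33/19]
P' = [374/171 60/19; 60/19 148/19]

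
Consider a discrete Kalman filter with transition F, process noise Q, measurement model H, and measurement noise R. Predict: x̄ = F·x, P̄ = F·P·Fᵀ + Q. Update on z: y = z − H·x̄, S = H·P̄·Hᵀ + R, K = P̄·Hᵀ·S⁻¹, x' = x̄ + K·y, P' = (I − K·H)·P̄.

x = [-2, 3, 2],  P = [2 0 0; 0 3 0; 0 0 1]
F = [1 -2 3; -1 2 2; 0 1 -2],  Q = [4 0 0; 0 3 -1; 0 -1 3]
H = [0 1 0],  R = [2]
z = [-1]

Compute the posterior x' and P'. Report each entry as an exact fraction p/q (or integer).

x' = [58/23, 3/23, -36/23]
P' = [557/23 -16/23 -268/23; -16/23 42/23 2/23; -268/23 2/23 229/23]

x̄ = F·x = [-2, 12, -1]
P̄ = F·P·Fᵀ + Q = [27 -8 -12; -8 21 1; -12 1 10]
y = z − H·x̄ = [-13]
S = H·P̄·Hᵀ + R = [23]
K = P̄·Hᵀ·S⁻¹ = [-8/23; 21/23; 1/23]
x' = x̄ + K·y = [58/23, 3/23, -36/23]
P' = (I − K·H)·P̄ = [557/23 -16/23 -268/23; -16/23 42/23 2/23; -268/23 2/23 229/23]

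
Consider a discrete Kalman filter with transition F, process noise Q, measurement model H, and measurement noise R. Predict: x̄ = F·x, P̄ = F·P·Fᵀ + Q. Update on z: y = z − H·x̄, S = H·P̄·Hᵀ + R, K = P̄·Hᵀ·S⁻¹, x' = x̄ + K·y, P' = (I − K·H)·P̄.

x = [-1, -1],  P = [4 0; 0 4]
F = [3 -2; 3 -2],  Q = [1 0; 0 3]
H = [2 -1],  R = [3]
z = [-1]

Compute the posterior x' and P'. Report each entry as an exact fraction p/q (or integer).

x' = [-1, -1]
P' = [185/31 289/31; 289/31 1009/62]

x̄ = F·x = [-1, -1]
P̄ = F·P·Fᵀ + Q = [53 52; 52 55]
y = z − H·x̄ = [0]
S = H·P̄·Hᵀ + R = [62]
K = P̄·Hᵀ·S⁻¹ = [27/31; 49/62]
x' = x̄ + K·y = [-1, -1]
P' = (I − K·H)·P̄ = [185/31 289/31; 289/31 1009/62]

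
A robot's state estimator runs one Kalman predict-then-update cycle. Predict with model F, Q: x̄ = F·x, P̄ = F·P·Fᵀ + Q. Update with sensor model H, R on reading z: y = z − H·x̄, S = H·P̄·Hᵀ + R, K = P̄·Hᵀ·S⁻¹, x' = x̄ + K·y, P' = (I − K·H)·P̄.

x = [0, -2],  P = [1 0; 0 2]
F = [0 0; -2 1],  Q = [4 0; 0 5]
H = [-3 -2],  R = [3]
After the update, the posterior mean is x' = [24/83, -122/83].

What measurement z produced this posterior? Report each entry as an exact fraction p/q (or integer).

x̄ = F·x = [0, -2]
P̄ = F·P·Fᵀ + Q = [4 0; 0 11]
S = H·P̄·Hᵀ + R = [83]
K = P̄·Hᵀ·S⁻¹ = [-12/83; -22/83]
x' − x̄ = [24/83, 44/83] = K·y
y = (KᵀK)⁻¹·Kᵀ·(x' − x̄) = [-2]
z = y + H·x̄ = [-2] + [4] = [2]

z = [2]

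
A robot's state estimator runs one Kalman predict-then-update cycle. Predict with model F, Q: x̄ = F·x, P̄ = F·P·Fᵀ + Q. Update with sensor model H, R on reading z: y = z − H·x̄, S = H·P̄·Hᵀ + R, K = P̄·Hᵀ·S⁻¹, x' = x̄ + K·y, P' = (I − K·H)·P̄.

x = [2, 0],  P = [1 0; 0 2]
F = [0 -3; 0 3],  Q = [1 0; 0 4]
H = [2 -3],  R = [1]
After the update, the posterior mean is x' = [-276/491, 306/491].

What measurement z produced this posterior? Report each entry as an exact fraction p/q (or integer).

x̄ = F·x = [0, 0]
P̄ = F·P·Fᵀ + Q = [19 -18; -18 22]
S = H·P̄·Hᵀ + R = [491]
K = P̄·Hᵀ·S⁻¹ = [92/491; -102/491]
x' − x̄ = [-276/491, 306/491] = K·y
y = (KᵀK)⁻¹·Kᵀ·(x' − x̄) = [-3]
z = y + H·x̄ = [-3] + [0] = [-3]

z = [-3]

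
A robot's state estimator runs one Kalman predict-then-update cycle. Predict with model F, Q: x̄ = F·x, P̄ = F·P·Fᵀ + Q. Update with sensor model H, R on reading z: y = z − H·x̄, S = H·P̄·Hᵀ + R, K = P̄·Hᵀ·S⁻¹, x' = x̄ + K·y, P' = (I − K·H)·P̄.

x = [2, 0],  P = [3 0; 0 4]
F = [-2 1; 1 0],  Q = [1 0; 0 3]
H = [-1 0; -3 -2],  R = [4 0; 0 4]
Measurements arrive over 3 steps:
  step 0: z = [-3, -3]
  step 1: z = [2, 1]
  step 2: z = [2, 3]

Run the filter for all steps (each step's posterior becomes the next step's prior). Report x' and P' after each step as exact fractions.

step 0: x' = [121/96, -9/32], P' = [83/48 -35/16; -35/16 57/16]
step 1: x' = [-83/59, 169/118], P' = [4033/2655 -4864/2655; -4864/2655 7882/2655]
step 2: x' = [-484701/510172, -22899/510172], P' = [191595/127543 -231135/127543; -231135/127543 375673/127543]

step 0: x̄ = F·x = [-4, 2]
step 0: P̄ = F·P·Fᵀ + Q = [17 -6; -6 6]
step 0: y = z − H·x̄ = [-7, -11]
step 0: S = H·P̄·Hᵀ + R = [21 39; 39 109]
step 0: K = P̄·Hᵀ·S⁻¹ = [-83/192 -13/64; 35/64 -9/64]
step 0: x' = x̄ + K·y = [121/96, -9/32]
step 0: P' = (I − K·H)·P̄ = [83/48 -35/16; -35/16 57/16]
step 1: x̄ = F·x = [-269/96, 121/96]
step 1: P̄ = F·P·Fᵀ + Q = [971/48 -271/48; -271/48 227/48]
step 1: y = z − H·x̄ = [-77/96, -469/96]
step 1: S = H·P̄·Hᵀ + R = [1163/48 2371/48; 2371/48 6587/48]
step 1: K = P̄·Hᵀ·S⁻¹ = [-4033/10620 -2371/10620; 1216/2655 -293/2655]
step 1: x' = x̄ + K·y = [-83/59, 169/118]
step 1: P' = (I − K·H)·P̄ = [4033/2655 -4864/2655; -4864/2655 7882/2655]
step 2: x̄ = F·x = [501/118, -83/59]
step 2: P̄ = F·P·Fᵀ + Q = [1025/59 -862/177; -862/177 11998/2655]
step 2: y = z − H·x̄ = [737/118, 1525/118]
step 2: S = H·P̄·Hᵀ + R = [1261/59 7501/177; 7501/177 318577/2655]
step 2: K = P̄·Hᵀ·S⁻¹ = [-191595/510172 -8655/39244; 231135/510172 -4457/39244]
step 2: x' = x̄ + K·y = [-484701/510172, -22899/510172]
step 2: P' = (I − K·H)·P̄ = [191595/127543 -231135/127543; -231135/127543 375673/127543]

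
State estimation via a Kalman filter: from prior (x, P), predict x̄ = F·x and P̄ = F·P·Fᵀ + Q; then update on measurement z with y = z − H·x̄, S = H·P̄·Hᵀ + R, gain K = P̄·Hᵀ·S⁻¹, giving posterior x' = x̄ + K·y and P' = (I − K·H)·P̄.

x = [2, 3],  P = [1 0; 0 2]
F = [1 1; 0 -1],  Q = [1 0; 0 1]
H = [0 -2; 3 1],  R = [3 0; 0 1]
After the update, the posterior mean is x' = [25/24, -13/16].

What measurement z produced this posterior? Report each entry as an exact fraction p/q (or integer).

x̄ = F·x = [5, -3]
P̄ = F·P·Fᵀ + Q = [4 -2; -2 3]
S = H·P̄·Hᵀ + R = [15 6; 6 28]
K = P̄·Hᵀ·S⁻¹ = [13/96 21/64; -25/64 -3/128]
x' − x̄ = [-95/24, 35/16] = K·y
y = (KᵀK)⁻¹·Kᵀ·(x' − x̄) = [-5, -10]
z = y + H·x̄ = [-5, -10] + [6, 12] = [1, 2]

z = [1, 2]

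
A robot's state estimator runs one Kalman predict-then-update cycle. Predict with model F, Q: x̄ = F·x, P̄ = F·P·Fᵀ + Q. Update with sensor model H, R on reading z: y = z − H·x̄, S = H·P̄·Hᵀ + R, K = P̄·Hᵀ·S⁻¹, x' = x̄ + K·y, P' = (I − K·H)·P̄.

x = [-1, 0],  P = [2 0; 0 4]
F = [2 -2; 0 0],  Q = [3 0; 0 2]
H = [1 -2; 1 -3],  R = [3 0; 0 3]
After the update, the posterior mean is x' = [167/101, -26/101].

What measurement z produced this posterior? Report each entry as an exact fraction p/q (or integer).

z = [3, 2]

x̄ = F·x = [-2, 0]
P̄ = F·P·Fᵀ + Q = [27 0; 0 2]
S = H·P̄·Hᵀ + R = [38 39; 39 48]
K = P̄·Hᵀ·S⁻¹ = [81/101 -9/101; 14/101 -24/101]
x' − x̄ = [369/101, -26/101] = K·y
y = (KᵀK)⁻¹·Kᵀ·(x' − x̄) = [5, 4]
z = y + H·x̄ = [5, 4] + [-2, -2] = [3, 2]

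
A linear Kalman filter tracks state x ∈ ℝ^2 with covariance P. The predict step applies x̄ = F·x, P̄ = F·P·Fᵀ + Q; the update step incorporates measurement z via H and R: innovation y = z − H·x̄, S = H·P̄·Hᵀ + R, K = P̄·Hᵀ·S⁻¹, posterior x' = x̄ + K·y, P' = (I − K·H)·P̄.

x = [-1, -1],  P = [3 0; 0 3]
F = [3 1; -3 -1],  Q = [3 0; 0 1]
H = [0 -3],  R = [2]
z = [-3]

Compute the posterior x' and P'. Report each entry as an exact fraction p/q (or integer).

x' = [-314/281, 287/281]
P' = [1173/281 -60/281; -60/281 62/281]

x̄ = F·x = [-4, 4]
P̄ = F·P·Fᵀ + Q = [33 -30; -30 31]
y = z − H·x̄ = [9]
S = H·P̄·Hᵀ + R = [281]
K = P̄·Hᵀ·S⁻¹ = [90/281; -93/281]
x' = x̄ + K·y = [-314/281, 287/281]
P' = (I − K·H)·P̄ = [1173/281 -60/281; -60/281 62/281]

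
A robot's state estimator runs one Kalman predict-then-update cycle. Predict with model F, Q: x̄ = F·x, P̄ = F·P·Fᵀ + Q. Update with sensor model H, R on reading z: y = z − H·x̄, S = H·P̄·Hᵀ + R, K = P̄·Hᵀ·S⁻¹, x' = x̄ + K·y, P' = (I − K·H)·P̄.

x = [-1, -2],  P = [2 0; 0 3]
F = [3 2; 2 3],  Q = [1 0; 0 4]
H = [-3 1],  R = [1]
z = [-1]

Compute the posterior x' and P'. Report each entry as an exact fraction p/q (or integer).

x̄ = F·x = [-7, -8]
P̄ = F·P·Fᵀ + Q = [31 30; 30 39]
y = z − H·x̄ = [-14]
S = H·P̄·Hᵀ + R = [139]
K = P̄·Hᵀ·S⁻¹ = [-63/139; -51/139]
x' = x̄ + K·y = [-91/139, -398/139]
P' = (I − K·H)·P̄ = [340/139 957/139; 957/139 2820/139]

x' = [-91/139, -398/139]
P' = [340/139 957/139; 957/139 2820/139]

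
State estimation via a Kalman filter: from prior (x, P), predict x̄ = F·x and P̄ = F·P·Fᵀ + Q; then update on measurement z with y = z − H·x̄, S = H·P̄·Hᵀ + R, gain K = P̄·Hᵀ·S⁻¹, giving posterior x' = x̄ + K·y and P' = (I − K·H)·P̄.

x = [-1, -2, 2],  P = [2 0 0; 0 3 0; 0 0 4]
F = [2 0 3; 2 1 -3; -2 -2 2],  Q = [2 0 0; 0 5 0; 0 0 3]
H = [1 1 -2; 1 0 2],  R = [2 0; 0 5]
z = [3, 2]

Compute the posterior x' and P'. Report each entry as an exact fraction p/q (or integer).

x̄ = F·x = [4, -10, 10]
P̄ = F·P·Fᵀ + Q = [46 -28 16; -28 52 -38; 16 -38 39]
y = z − H·x̄ = [29, -22]
S = H·P̄·Hᵀ + R = [288 -214; -214 271]
K = P̄·Hᵀ·S⁻¹ = [6449/16126 4867/8063; 1211/8063 -2138/8063; -1746/8063 1418/8063]
x' = x̄ + K·y = [37377/16126, 1525/8063, -1200/8063]
P' = (I − K·H)·P̄ = [36415/8063 -42046/8063 -6040/8063; -42046/8063 75824/8063 15678/8063; -6040/8063 15678/8063 6565/8063]

x' = [37377/16126, 1525/8063, -1200/8063]
P' = [36415/8063 -42046/8063 -6040/8063; -42046/8063 75824/8063 15678/8063; -6040/8063 15678/8063 6565/8063]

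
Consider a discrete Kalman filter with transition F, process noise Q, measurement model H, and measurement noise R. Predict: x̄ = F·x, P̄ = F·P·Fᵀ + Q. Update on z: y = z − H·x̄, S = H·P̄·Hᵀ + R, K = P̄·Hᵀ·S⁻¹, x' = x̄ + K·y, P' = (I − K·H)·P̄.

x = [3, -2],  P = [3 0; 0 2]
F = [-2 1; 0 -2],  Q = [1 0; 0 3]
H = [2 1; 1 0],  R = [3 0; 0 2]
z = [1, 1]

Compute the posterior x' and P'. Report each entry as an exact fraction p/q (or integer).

x' = [-29/155, 3/2]
P' = [194/155 -2; -2 11/2]

x̄ = F·x = [-8, 4]
P̄ = F·P·Fᵀ + Q = [15 -4; -4 11]
y = z − H·x̄ = [13, 9]
S = H·P̄·Hᵀ + R = [58 26; 26 17]
K = P̄·Hᵀ·S⁻¹ = [26/155 97/155; 1/2 -1]
x' = x̄ + K·y = [-29/155, 3/2]
P' = (I − K·H)·P̄ = [194/155 -2; -2 11/2]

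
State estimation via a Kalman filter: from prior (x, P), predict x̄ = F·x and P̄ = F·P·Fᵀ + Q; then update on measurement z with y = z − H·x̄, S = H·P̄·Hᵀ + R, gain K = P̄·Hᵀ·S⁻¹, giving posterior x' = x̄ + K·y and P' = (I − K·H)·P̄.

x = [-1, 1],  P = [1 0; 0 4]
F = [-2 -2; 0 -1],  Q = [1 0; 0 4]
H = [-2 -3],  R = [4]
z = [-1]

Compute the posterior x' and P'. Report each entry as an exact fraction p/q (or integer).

x' = [33/32, -3/8]
P' = [255/64 -37/16; -37/16 7/4]

x̄ = F·x = [0, -1]
P̄ = F·P·Fᵀ + Q = [21 8; 8 8]
y = z − H·x̄ = [-4]
S = H·P̄·Hᵀ + R = [256]
K = P̄·Hᵀ·S⁻¹ = [-33/128; -5/32]
x' = x̄ + K·y = [33/32, -3/8]
P' = (I − K·H)·P̄ = [255/64 -37/16; -37/16 7/4]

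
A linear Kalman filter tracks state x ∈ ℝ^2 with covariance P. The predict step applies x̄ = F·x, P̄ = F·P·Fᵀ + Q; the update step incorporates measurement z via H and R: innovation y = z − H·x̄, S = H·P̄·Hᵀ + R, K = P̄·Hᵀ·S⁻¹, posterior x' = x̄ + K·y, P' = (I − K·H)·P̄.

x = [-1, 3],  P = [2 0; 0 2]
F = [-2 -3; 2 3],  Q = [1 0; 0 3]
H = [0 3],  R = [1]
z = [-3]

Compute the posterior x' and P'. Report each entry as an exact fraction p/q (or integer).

x̄ = F·x = [-7, 7]
P̄ = F·P·Fᵀ + Q = [27 -26; -26 29]
y = z − H·x̄ = [-24]
S = H·P̄·Hᵀ + R = [262]
K = P̄·Hᵀ·S⁻¹ = [-39/131; 87/262]
x' = x̄ + K·y = [19/131, -127/131]
P' = (I − K·H)·P̄ = [495/131 -13/131; -13/131 29/262]

x' = [19/131, -127/131]
P' = [495/131 -13/131; -13/131 29/262]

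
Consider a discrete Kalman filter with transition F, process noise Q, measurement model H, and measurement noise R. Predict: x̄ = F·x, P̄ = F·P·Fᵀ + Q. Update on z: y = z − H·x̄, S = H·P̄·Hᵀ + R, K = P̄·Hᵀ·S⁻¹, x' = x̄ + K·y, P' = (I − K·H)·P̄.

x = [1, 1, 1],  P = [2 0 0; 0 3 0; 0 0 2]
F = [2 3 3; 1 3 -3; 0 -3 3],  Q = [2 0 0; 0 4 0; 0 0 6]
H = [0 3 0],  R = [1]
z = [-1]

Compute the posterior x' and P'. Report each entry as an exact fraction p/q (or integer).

x̄ = F·x = [8, 1, 0]
P̄ = F·P·Fᵀ + Q = [55 13 -9; 13 51 -45; -9 -45 51]
y = z − H·x̄ = [-4]
S = H·P̄·Hᵀ + R = [460]
K = P̄·Hᵀ·S⁻¹ = [39/460; 153/460; -27/92]
x' = x̄ + K·y = [881/115, -38/115, 27/23]
P' = (I − K·H)·P̄ = [23779/460 13/460 225/92; 13/460 51/460 -9/92; 225/92 -9/92 1047/92]

x' = [881/115, -38/115, 27/23]
P' = [23779/460 13/460 225/92; 13/460 51/460 -9/92; 225/92 -9/92 1047/92]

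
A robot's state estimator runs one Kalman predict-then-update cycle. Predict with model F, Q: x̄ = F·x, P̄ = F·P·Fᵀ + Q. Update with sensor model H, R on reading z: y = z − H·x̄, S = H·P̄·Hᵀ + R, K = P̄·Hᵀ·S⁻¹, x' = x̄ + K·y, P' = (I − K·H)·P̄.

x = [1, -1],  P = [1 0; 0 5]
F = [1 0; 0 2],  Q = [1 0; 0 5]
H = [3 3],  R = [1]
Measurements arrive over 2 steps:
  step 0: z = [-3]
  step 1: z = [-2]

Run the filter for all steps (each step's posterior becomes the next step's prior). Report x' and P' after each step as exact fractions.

step 0: x' = [1, -2], P' = [113/61 -225/122; -225/122 475/244]
step 1: x' = [3526/4597, -6733/4597], P' = [12729/4597 -12780/4597; -12780/4597 13335/4597]

step 0: x̄ = F·x = [1, -2]
step 0: P̄ = F·P·Fᵀ + Q = [2 0; 0 25]
step 0: y = z − H·x̄ = [0]
step 0: S = H·P̄·Hᵀ + R = [244]
step 0: K = P̄·Hᵀ·S⁻¹ = [3/122; 75/244]
step 0: x' = x̄ + K·y = [1, -2]
step 0: P' = (I − K·H)·P̄ = [113/61 -225/122; -225/122 475/244]
step 1: x̄ = F·x = [1, -4]
step 1: P̄ = F·P·Fᵀ + Q = [174/61 -225/61; -225/61 780/61]
step 1: y = z − H·x̄ = [7]
step 1: S = H·P̄·Hᵀ + R = [4597/61]
step 1: K = P̄·Hᵀ·S⁻¹ = [-153/4597; 1665/4597]
step 1: x' = x̄ + K·y = [3526/4597, -6733/4597]
step 1: P' = (I − K·H)·P̄ = [12729/4597 -12780/4597; -12780/4597 13335/4597]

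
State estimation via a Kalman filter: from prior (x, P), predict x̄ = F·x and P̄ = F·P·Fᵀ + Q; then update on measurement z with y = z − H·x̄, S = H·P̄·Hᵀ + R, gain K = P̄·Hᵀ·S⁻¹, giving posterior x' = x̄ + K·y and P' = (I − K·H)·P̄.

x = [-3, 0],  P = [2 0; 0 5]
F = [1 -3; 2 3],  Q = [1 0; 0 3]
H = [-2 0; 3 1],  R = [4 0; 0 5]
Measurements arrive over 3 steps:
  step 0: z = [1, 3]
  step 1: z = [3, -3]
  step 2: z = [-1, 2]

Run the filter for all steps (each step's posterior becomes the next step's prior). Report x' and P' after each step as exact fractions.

step 0: x̄ = F·x = [-3, -6]
step 0: P̄ = F·P·Fᵀ + Q = [48 -41; -41 56]
step 0: y = z − H·x̄ = [-5, 18]
step 0: S = H·P̄·Hᵀ + R = [196 -206; -206 247]
step 0: K = P̄·Hᵀ·S⁻¹ = [-1247/2988 103/1494; 1613/1494 470/747]
step 0: x' = x̄ + K·y = [979/2988, -109/1494]
step 0: P' = (I − K·H)·P̄ = [1247/1494 -1613/747; -1613/747 7189/747]
step 1: x̄ = F·x = [1633/2988, 326/747]
step 1: P̄ = F·P·Fᵀ + Q = [151499/1494 -58615/747; -58615/747 50080/747]
step 1: y = z − H·x̄ = [6115/1494, -15167/2988]
step 1: S = H·P̄·Hᵀ + R = [305986/747 -337267/747; -337267/747 767741/1494]
step 1: K = P̄·Hᵀ·S⁻¹ = [-1715505/4966492 337267/2483246; 865045/1241623 353240/1241623]
step 1: x' = x̄ + K·y = [-7731259/4966492, 4578973/2483246]
step 1: P' = (I − K·H)·P̄ = [1715505/2483246 -1730090/1241623; -1730090/1241623 6956470/1241623]
step 2: x̄ = F·x = [-35205097/4966492, 3002830/1241623]
step 2: P̄ = F·P·Fᵀ + Q = [150176291/2483246 -55702455/1241623; -55702455/1241623 49003029/1241623]
step 2: y = z − H·x̄ = [-37688343/2483246, 103536955/4966492]
step 2: S = H·P̄·Hᵀ + R = [305319074/1241623 -339123963/1241623; -339123963/1241623 793579447/2483246]
step 2: K = P̄·Hᵀ·S⁻¹ = [-839980349/2473540145 339123963/2473540145; 3344262279/4947080290 692870571/2473540145]
step 2: x' = x̄ + K·y = [4568849309/4947080290, -4951485376/2473540145]
step 2: P' = (I − K·H)·P̄ = [1679960698/2473540145 -3344262279/2473540145; -3344262279/2473540145 13497139692/2473540145]

step 0: x' = [979/2988, -109/1494], P' = [1247/1494 -1613/747; -1613/747 7189/747]
step 1: x' = [-7731259/4966492, 4578973/2483246], P' = [1715505/2483246 -1730090/1241623; -1730090/1241623 6956470/1241623]
step 2: x' = [4568849309/4947080290, -4951485376/2473540145], P' = [1679960698/2473540145 -3344262279/2473540145; -3344262279/2473540145 13497139692/2473540145]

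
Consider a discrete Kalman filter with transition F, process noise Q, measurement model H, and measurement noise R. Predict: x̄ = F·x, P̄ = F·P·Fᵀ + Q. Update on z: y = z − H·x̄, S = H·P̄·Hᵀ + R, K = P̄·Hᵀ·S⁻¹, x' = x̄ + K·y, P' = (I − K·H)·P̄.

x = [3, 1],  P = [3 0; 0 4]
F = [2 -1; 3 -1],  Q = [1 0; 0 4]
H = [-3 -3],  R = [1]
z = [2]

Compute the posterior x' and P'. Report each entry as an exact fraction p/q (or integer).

x' = [-472/865, -91/865]
P' = [1016/865 -977/865; -977/865 1034/865]

x̄ = F·x = [5, 8]
P̄ = F·P·Fᵀ + Q = [17 22; 22 35]
y = z − H·x̄ = [41]
S = H·P̄·Hᵀ + R = [865]
K = P̄·Hᵀ·S⁻¹ = [-117/865; -171/865]
x' = x̄ + K·y = [-472/865, -91/865]
P' = (I − K·H)·P̄ = [1016/865 -977/865; -977/865 1034/865]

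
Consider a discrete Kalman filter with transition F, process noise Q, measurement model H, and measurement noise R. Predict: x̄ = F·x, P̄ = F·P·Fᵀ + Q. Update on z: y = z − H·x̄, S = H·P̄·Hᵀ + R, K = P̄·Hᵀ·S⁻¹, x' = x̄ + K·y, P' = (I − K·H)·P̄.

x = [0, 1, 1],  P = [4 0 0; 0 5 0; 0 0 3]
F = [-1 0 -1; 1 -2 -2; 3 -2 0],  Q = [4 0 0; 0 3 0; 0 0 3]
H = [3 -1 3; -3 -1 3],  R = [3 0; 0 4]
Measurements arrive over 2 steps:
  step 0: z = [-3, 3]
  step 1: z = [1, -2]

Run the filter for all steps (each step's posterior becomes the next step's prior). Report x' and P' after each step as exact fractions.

step 0: x̄ = F·x = [-1, -4, -2]
step 0: P̄ = F·P·Fᵀ + Q = [11 2 -12; 2 39 32; -12 32 59]
step 0: y = z − H·x̄ = [2, 2]
step 0: S = H·P̄·Hᵀ + R = [252 279; 279 709]
step 0: K = P̄·Hᵀ·S⁻¹ = [16264/100827 -1833/11203; 3382/11203 -525/11203; 26782/100827 1689/11203]
step 0: x' = x̄ + K·y = [-101293/100827, -39098/11203, -117688/100827]
step 0: P' = (I − K·H)·P̄ = [19130/100827 2041/11203 3257/100827; 2041/11203 250626/11203 84883/11203; 3257/100827 84883/11203 278174/100827]
step 1: x̄ = F·x = [218981/100827, 837847/100827, 133295/33609]
step 1: P̄ = F·P·Fᵀ + Q = [707126/100827 2105107/100827 499157/33609; 2105107/100827 16481915/100827 3989740/33609; 499157/33609 3989740/33609 1030751/11203]
step 1: y = z − H·x̄ = [-917924/100827, 93481/100827]
step 1: S = H·P̄·Hᵀ + R = [49147877/100827 21793292/100827; 21793292/100827 20601032/100827]
step 1: K = P̄·Hᵀ·S⁻¹ = [107967232/666425425 -105613167/666425425; 303208994/666425425 103353936/666425425; 212669112/666425425 285577281/1332850850]
step 1: x' = x̄ + K·y = [73305698/133285085, 574650361/133285085, 335733381/266570170]
step 1: P' = (I − K·H)·P̄ = [124392394/666425425 82701873/666425425 11142129/666425425; 82701873/666425425 18090695541/666425425 6250738968/666425425; 11142129/666425425 6250738968/666425425 2285106639/666425425]

step 0: x' = [-101293/100827, -39098/11203, -117688/100827], P' = [19130/100827 2041/11203 3257/100827; 2041/11203 250626/11203 84883/11203; 3257/100827 84883/11203 278174/100827]
step 1: x' = [73305698/133285085, 574650361/133285085, 335733381/266570170], P' = [124392394/666425425 82701873/666425425 11142129/666425425; 82701873/666425425 18090695541/666425425 6250738968/666425425; 11142129/666425425 6250738968/666425425 2285106639/666425425]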